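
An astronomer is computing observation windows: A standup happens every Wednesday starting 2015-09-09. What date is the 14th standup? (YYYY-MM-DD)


First occurrence: 2015-09-09 (occurrence 1)
Each occurrence is 7 days after the previous.
Occurrence 14 is 13 weeks after the first.
13 weeks = 91 days
2015-09-09 + 91 days = 2015-12-09

2015-12-09


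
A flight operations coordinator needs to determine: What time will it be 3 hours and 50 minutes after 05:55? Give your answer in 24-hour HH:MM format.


Start time: 05:55
Adding: 3 hours 50 minutes
Minutes: 55 + 50 = 105
Minute overflow: 105 >= 60, so carry 1 hour, minutes = 45
Hours: 5 + 3 + 1 = 9
Result: 09:45

09:45


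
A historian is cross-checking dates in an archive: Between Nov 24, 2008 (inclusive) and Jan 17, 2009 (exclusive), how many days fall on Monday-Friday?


Start: 2008-11-24 (Monday)
End (exclusive): 2009-01-17 (Saturday)
Total calendar days: 54
Full weeks: 54 // 7 = 7 -> 35 weekdays
Remaining 5 days starting on Monday:
  Mon(w), Tue(w), Wed(w), Thu(w), Fri(w) -> 5 weekdays
Total business days: 35 + 5 = 40

40


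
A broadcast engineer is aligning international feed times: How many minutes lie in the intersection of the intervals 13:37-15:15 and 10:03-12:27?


Interval A: [817, 915] minutes from midnight
Interval B: [603, 747] minutes from midnight
Overlap start = max(817, 603) = 817
Overlap end = min(915, 747) = 747
End <= start, so the intervals do not overlap: 0 minutes

0


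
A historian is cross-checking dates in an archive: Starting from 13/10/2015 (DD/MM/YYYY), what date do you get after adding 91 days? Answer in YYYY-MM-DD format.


Start: 2015-10-13
Adding 91 days
Days remaining in October: 18
After October: 73 days still to add
November 2015: 30 days, 43 remaining
December 2015: 31 days, 12 remaining
January 2016 has 31 days, need 12
Result: 2016-01-12

2016-01-12


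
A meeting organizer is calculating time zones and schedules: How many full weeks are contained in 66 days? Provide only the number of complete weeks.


Total days: 66
Days per week: 7
Division: 66 / 7 = 9 remainder 3
Complete weeks: 9
Remaining days: 3

9


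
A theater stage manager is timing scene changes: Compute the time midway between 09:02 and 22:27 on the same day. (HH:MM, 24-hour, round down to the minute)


Start time: 09:02 = 542 minutes from midnight
End time: 22:27 = 1347 minutes from midnight
Sum: 542 + 1347 = 1889
Midpoint: 1889 / 2 = 944 minutes
Convert: 944 / 60 = 15 hours, 44 minutes
Result: 15:44

15:44


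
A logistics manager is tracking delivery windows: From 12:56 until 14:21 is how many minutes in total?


Start time: 12:56 = 776 minutes from midnight
End time: 14:21 = 861 minutes from midnight
Difference: 861 - 776 = 85 minutes
That is 1 hours and 25 minutes

85


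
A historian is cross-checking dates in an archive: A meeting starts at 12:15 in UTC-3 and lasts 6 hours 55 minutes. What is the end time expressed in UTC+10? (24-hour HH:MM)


Start: 12:15 in UTC-3
Step 1 - add duration:
  minutes: 15 + 55 = 70 (carry 1h)
  hours: 12 + 6 + 1 = 19
  end in UTC-3: 19:10
Step 2 - convert UTC-3 -> UTC+10:
  offset difference: 10 - (-3) = 13 hours
  19 + (13) = 32 -> mod 24 = 8
Result: 08:10 in UTC+10

08:10


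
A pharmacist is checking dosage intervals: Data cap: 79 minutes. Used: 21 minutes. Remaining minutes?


Total budget: 79 minutes
Time used: 21 minutes
Remaining: 79 - 21 = 58 minutes
Percent used: 26.6%
Percent remaining: 73.4%

58


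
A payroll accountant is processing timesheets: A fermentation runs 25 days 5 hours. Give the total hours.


Days: 25
Extra hours: 5
Hours per day: 24
Days to hours: 25 x 24 = 600
Total: 600 + 5 = 605

605


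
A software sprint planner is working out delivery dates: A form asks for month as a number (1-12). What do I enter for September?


Calendar month order:
8. August
9. September <--
10. October
September is month number 9

9


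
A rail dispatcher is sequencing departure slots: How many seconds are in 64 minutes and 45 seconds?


Minutes: 64
Seconds: 45
Convert minutes to seconds: 64 x 60 = 3840
Add remaining seconds: 3840 + 45 = 3885

3885


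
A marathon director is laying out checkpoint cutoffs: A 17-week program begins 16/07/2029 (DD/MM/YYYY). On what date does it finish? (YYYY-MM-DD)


Start: 2029-07-16
Weeks to add: 17
Convert to days: 17 x 7 = 119 days
Add 119 days to 2029-07-16
Result: 2029-11-12

2029-11-12


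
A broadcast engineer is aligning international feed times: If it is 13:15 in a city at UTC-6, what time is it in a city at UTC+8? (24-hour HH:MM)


Local time: 13:15 at UTC-6 (offset -6h)
Target zone: UTC+8 (offset 8h)
Difference: 8 - (-6) = 14 hours
Calculation: 13 + (14) = 27
Wraparound: (27) mod 24 = 3
Result: 03:15

03:15


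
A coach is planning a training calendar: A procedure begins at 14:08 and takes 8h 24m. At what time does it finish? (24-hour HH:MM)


Start time: 14:08
Adding: 8 hours 24 minutes
Minutes: 8 + 24 = 32
Hours: 14 + 8 + 0 = 22
Result: 22:32

22:32


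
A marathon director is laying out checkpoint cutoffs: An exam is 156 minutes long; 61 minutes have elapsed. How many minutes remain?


Total budget: 156 minutes
Time used: 61 minutes
Remaining: 156 - 61 = 95 minutes
Percent used: 39.1%
Percent remaining: 60.9%

95


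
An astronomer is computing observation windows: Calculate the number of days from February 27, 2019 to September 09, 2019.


Start date: 2019-02-27
End date: 2019-09-09
Feb 2019: +2 days
Mar 2019: +31 days
Apr 2019: +30 days
... (5 more months)
Total: 194 days

194


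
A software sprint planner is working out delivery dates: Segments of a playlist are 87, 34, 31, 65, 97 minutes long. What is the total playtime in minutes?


Durations: 87, 34, 31, 65, 97
Running sum: 87
+ 34 = 121
+ 31 = 152
+ 65 = 217
+ 97 = 314
Total duration: 314 minutes
That is 5 hours and 14 minutes

314


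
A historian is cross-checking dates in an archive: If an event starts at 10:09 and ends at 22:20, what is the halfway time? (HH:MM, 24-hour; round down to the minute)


Start time: 10:09 = 609 minutes from midnight
End time: 22:20 = 1340 minutes from midnight
Sum: 609 + 1340 = 1949
Midpoint: 1949 / 2 = 974 minutes
Convert: 974 / 60 = 16 hours, 14 minutes
Result: 16:14

16:14


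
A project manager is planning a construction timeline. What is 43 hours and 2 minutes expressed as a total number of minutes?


Hours: 43
Minutes: 2
Convert hours to minutes: 43 x 60 = 2580
Add remaining minutes: 2580 + 2 = 2582

2582


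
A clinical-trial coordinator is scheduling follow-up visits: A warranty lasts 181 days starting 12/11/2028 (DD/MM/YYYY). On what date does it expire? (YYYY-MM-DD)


Start: 2028-11-12
Adding 181 days
Days remaining in November: 18
After November: 163 days still to add
December 2028: 31 days, 132 remaining
January 2029: 31 days, 101 remaining
February 2029: 28 days, 73 remaining
March 2029: 31 days, 42 remaining
Result: 2029-05-12

2029-05-12


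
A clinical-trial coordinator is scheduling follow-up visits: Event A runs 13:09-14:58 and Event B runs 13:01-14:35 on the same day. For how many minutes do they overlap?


Interval A: [789, 898] minutes from midnight
Interval B: [781, 875] minutes from midnight
Overlap start = max(789, 781) = 789
Overlap end = min(898, 875) = 875
Overlap = 875 - 789 = 86 minutes

86


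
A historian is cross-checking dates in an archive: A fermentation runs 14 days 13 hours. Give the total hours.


Days: 14
Extra hours: 13
Hours per day: 24
Days to hours: 14 x 24 = 336
Total: 336 + 13 = 349

349


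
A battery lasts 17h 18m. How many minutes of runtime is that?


Hours: 17
Extra minutes: 18
Minutes per hour: 60
Hours to minutes: 17 x 60 = 1020
Total: 1020 + 18 = 1038

1038


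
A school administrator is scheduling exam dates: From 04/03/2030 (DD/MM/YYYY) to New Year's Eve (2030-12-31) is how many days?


Start: March 04, 2030
End: December 31, 2030
Days left in March: 27
April: 30
May: 31
June: 30
July: 31
... plus remaining months
Sum of remaining months: 275
Total: 27 + 275 = 302

302


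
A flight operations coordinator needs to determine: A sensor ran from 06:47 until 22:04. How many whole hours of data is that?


Start: 06:47
End: 22:04
Hour difference: 22 - 6 = 16 hours
Minute difference: 4 - 47 = -43 minutes
Total minutes: 917
Complete hours: 917 / 60 = 15 (remainder 17)

15


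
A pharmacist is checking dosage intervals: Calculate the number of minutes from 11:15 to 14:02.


Start time: 11:15 = 675 minutes from midnight
End time: 14:02 = 842 minutes from midnight
Difference: 842 - 675 = 167 minutes
That is 2 hours and 47 minutes

167


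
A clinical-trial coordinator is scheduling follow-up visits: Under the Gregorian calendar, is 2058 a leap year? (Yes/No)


Year: 2058
Divisible by 4? 2058 / 4 = 514.5 -> No
Not divisible by 4, so NOT a leap year

No


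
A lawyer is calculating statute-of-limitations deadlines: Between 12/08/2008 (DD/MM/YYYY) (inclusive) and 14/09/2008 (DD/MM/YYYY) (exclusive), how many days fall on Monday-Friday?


Start: 2008-08-12 (Tuesday)
End (exclusive): 2008-09-14 (Sunday)
Total calendar days: 33
Full weeks: 33 // 7 = 4 -> 20 weekdays
Remaining 5 days starting on Tuesday:
  Tue(w), Wed(w), Thu(w), Fri(w), Sat(-) -> 4 weekdays
Total business days: 20 + 4 = 24

24


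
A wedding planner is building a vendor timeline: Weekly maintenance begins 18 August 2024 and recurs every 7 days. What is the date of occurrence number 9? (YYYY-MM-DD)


First occurrence: 2024-08-18 (occurrence 1)
Each occurrence is 7 days after the previous.
Occurrence 9 is 8 weeks after the first.
8 weeks = 56 days
2024-08-18 + 56 days = 2024-10-13

2024-10-13


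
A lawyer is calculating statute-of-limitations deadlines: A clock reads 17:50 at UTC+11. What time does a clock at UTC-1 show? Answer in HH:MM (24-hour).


Local time: 17:50 at UTC+11 (offset 11h)
Target zone: UTC-1 (offset -1h)
Difference: -1 - (11) = -12 hours
Calculation: 17 + (-12) = 5
Result: 05:50

05:50


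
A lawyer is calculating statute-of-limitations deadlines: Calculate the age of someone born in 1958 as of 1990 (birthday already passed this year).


Birth year: 1958
Current year: 1990
Age = current year - birth year
Age = 1990 - 1958 = 32

32


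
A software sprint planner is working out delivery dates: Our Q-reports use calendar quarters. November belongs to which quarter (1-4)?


Month: November (month 11)
Q1: January-March (months 1-3)
Q2: April-June (months 4-6)
Q3: July-September (months 7-9)
Q4: October-December (months 10-12)
Month 11 falls in Q4

4


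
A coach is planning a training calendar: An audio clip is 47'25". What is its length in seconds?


Minutes: 47
Seconds: 25
Convert minutes to seconds: 47 x 60 = 2820
Add remaining seconds: 2820 + 25 = 2845

2845


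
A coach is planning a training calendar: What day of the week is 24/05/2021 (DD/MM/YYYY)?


Date: 2021-05-24
January 1, 2021 is a Friday
Day of year: 144
Offset from Jan 1: 143 days
143 mod 7 = 3
Result: Monday

Monday


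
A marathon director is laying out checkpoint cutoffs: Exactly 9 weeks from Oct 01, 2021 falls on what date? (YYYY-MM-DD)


Start: 2021-10-01
Weeks to add: 9
Convert to days: 9 x 7 = 63 days
Add 63 days to 2021-10-01
Result: 2021-12-03

2021-12-03


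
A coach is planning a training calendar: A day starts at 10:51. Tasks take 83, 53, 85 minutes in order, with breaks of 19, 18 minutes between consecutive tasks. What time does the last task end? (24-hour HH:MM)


Start: 10:51 = 651 min from midnight
  after task 1 (83 min): 12:14
  after break (19 min): 12:33
  after task 2 (53 min): 13:26
  after break (18 min): 13:44
  after task 3 (85 min): 15:09
Total elapsed: 258 minutes
End time: 15:09

15:09


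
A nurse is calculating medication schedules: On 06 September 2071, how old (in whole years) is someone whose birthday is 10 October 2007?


Birth: 2007-10-10
Reference: 2071-09-06
Year difference: 2071 - 2007 = 64
Has birthday (10-10) occurred by 09-06? No
Birthday not yet reached this year -> subtract 1
Age in full years: 63

63


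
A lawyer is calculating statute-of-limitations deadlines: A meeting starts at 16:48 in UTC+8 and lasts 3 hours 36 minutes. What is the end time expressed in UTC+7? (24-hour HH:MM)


Start: 16:48 in UTC+8
Step 1 - add duration:
  minutes: 48 + 36 = 84 (carry 1h)
  hours: 16 + 3 + 1 = 20
  end in UTC+8: 20:24
Step 2 - convert UTC+8 -> UTC+7:
  offset difference: 7 - (8) = -1 hours
  20 + (-1) = 19 -> mod 24 = 19
Result: 19:24 in UTC+7

19:24


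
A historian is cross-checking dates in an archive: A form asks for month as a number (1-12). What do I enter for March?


Calendar month order:
2. February
3. March <--
4. April
March is month number 3

3


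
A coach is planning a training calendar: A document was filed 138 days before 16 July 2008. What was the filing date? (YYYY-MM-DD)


Start: 2008-07-16
Subtracting 138 days
Days already passed in July: 16
After going back through July: 122 more days to subtract
June 2008: 30 days, 92 remaining
May 2008: 31 days, 61 remaining
April 2008: 30 days, 31 remaining
March 2008 has 31 days, need 31
Result: 2008-02-29

2008-02-29


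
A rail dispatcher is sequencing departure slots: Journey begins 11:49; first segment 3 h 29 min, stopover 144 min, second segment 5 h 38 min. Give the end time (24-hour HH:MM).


Depart: 11:49
Leg 1: +209 min -> 15:18
Layover: +144 min -> 17:42
Leg 2: +338 min -> 23:20
Total travel: 691 minutes = 11h 31m
Arrival: 23:20

23:20


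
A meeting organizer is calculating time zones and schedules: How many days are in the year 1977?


Year: 1977
Check leap year rules:
Divisible by 4? No
1977 is not a leap year
Days: 365

365


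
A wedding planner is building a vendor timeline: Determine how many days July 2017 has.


Month: July
Year: 2017
July is a 31-day month
Total: 31 days

31


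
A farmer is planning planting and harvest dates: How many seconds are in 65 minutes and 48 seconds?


Minutes: 65
Extra seconds: 48
Seconds per minute: 60
Minutes to seconds: 65 x 60 = 3900
Total: 3900 + 48 = 3948

3948


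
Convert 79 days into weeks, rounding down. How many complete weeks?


Total days: 79
Days per week: 7
Division: 79 / 7 = 11 remainder 2
Complete weeks: 11
Remaining days: 2

11


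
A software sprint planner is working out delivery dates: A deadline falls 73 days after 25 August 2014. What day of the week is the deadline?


Start: 2014-08-25 (Monday)
Step 1 - find target date: add 73 days
  2014-08-25 + 73 days = 2014-11-06
Step 2 - day of week:
  73 mod 7 = 3
  Monday + 3 days -> Thursday
Result: Thursday (2014-11-06)

Thursday


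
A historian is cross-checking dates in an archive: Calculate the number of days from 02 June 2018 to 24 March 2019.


Start date: 2018-06-02
End date: 2019-03-24
Jun 2018: +29 days
Jul 2018: +31 days
Aug 2018: +31 days
... (7 more months)
Total: 295 days

295


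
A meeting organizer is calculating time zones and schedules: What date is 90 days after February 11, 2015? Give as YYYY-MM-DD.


Start: 2015-02-11
Adding 90 days
Days remaining in February: 17
After February: 73 days still to add
March 2015: 31 days, 42 remaining
April 2015: 30 days, 12 remaining
May 2015 has 31 days, need 12
Result: 2015-05-12

2015-05-12


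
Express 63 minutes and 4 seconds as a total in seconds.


Minutes: 63
Seconds: 4
Convert minutes to seconds: 63 x 60 = 3780
Add remaining seconds: 3780 + 4 = 3784

3784


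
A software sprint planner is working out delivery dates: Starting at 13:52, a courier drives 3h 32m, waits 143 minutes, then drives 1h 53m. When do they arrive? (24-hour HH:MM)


Depart: 13:52
Leg 1: +212 min -> 17:24
Layover: +143 min -> 19:47
Leg 2: +113 min -> 21:40
Total travel: 468 minutes = 7h 48m
Arrival: 21:40

21:40


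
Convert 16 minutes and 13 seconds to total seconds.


Minutes: 16
Extra seconds: 13
Seconds per minute: 60
Minutes to seconds: 16 x 60 = 960
Total: 960 + 13 = 973

973


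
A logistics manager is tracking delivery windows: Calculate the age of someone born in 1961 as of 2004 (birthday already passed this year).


Birth year: 1961
Current year: 2004
Age = current year - birth year
Age = 2004 - 1961 = 43

43


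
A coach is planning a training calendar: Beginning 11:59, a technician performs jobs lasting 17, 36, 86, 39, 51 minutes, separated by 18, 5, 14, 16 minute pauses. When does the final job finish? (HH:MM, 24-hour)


Start: 11:59 = 719 min from midnight
  after task 1 (17 min): 12:16
  after break (18 min): 12:34
  after task 2 (36 min): 13:10
  after break (5 min): 13:15
  after task 3 (86 min): 14:41
  after break (14 min): 14:55
  after task 4 (39 min): 15:34
  after break (16 min): 15:50
  after task 5 (51 min): 16:41
Total elapsed: 282 minutes
End time: 16:41

16:41


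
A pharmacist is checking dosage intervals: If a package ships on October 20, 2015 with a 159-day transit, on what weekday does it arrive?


Start: 2015-10-20 (Tuesday)
Step 1 - find target date: add 159 days
  2015-10-20 + 159 days = 2016-03-27
Step 2 - day of week:
  159 mod 7 = 5
  Tuesday + 5 days -> Sunday
Result: Sunday (2016-03-27)

Sunday


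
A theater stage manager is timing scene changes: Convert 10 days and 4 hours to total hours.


Days: 10
Extra hours: 4
Hours per day: 24
Days to hours: 10 x 24 = 240
Total: 240 + 4 = 244

244


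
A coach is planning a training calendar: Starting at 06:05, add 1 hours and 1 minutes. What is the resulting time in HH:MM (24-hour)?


Start time: 06:05
Adding: 1 hours 1 minutes
Minutes: 5 + 1 = 6
Hours: 6 + 1 + 0 = 7
Result: 07:06

07:06


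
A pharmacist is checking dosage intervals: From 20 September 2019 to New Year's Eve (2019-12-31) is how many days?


Start: September 20, 2019
End: December 31, 2019
Days left in September: 10
October: 31
November: 30
December: 31
Sum of remaining months: 92
Total: 10 + 92 = 102

102


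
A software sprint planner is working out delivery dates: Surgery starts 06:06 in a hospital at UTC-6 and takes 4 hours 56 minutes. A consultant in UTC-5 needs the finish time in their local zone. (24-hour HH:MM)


Start: 06:06 in UTC-6
Step 1 - add duration:
  minutes: 6 + 56 = 62 (carry 1h)
  hours: 6 + 4 + 1 = 11
  end in UTC-6: 11:02
Step 2 - convert UTC-6 -> UTC-5:
  offset difference: -5 - (-6) = 1 hours
  11 + (1) = 12 -> mod 24 = 12
Result: 12:02 in UTC-5

12:02


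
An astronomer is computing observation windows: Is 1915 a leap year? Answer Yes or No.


Year: 1915
Divisible by 4? 1915 / 4 = 478.75 -> No
Not divisible by 4, so NOT a leap year

No


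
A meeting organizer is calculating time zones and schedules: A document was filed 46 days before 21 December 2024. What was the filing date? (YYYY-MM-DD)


Start: 2024-12-21
Subtracting 46 days
Days already passed in December: 21
After going back through December: 25 more days to subtract
November 2024 has 30 days, need 25
Result: 2024-11-05

2024-11-05


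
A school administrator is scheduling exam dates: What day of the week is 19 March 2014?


Date: 2014-03-19
January 1, 2014 is a Wednesday
Day of year: 78
Offset from Jan 1: 77 days
77 mod 7 = 0
Result: Wednesday

Wednesday


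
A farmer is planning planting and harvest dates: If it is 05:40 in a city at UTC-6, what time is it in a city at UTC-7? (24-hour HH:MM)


Local time: 05:40 at UTC-6 (offset -6h)
Target zone: UTC-7 (offset -7h)
Difference: -7 - (-6) = -1 hours
Calculation: 5 + (-1) = 4
Result: 04:40

04:40


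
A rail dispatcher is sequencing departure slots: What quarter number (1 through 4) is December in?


Month: December (month 12)
Q1: January-March (months 1-3)
Q2: April-June (months 4-6)
Q3: July-September (months 7-9)
Q4: October-December (months 10-12)
Month 12 falls in Q4

4


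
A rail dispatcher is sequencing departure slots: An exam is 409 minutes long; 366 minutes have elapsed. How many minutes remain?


Total budget: 409 minutes
Time used: 366 minutes
Remaining: 409 - 366 = 43 minutes
Percent used: 89.5%
Percent remaining: 10.5%

43


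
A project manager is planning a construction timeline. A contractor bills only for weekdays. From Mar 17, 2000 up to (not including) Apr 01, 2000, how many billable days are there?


Start: 2000-03-17 (Friday)
End (exclusive): 2000-04-01 (Saturday)
Total calendar days: 15
Full weeks: 15 // 7 = 2 -> 10 weekdays
Remaining 1 days starting on Friday:
  Fri(w) -> 1 weekdays
Total business days: 10 + 1 = 11

11


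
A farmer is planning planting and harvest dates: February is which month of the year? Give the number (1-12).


Calendar month order:
1. January
2. February <--
3. March
February is month number 2

2


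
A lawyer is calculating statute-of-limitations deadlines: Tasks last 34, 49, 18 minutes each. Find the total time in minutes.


Durations: 34, 49, 18
Running sum: 34
+ 49 = 83
+ 18 = 101
Total duration: 101 minutes
That is 1 hours and 41 minutes

101


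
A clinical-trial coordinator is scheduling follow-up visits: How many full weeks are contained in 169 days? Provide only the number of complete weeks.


Total days: 169
Days per week: 7
Division: 169 / 7 = 24 remainder 1
Complete weeks: 24
Remaining days: 1

24


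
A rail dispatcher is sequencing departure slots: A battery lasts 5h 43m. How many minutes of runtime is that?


Hours: 5
Extra minutes: 43
Minutes per hour: 60
Hours to minutes: 5 x 60 = 300
Total: 300 + 43 = 343

343


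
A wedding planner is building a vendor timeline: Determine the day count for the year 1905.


Year: 1905
Check leap year rules:
Divisible by 4? No
1905 is not a leap year
Days: 365

365


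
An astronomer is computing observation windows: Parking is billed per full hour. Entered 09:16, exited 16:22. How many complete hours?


Start: 09:16
End: 16:22
Hour difference: 16 - 9 = 7 hours
Minute difference: 22 - 16 = 6 minutes
Total minutes: 426
Complete hours: 426 / 60 = 7 (remainder 6)

7


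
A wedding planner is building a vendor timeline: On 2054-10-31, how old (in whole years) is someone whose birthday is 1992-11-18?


Birth: 1992-11-18
Reference: 2054-10-31
Year difference: 2054 - 1992 = 62
Has birthday (11-18) occurred by 10-31? No
Birthday not yet reached this year -> subtract 1
Age in full years: 61

61


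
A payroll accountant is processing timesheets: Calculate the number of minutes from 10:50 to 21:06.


Start time: 10:50 = 650 minutes from midnight
End time: 21:06 = 1266 minutes from midnight
Difference: 1266 - 650 = 616 minutes
That is 10 hours and 16 minutes

616


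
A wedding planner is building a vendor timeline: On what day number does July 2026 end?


Month: July
Year: 2026
July is a 31-day month
Total: 31 days

31


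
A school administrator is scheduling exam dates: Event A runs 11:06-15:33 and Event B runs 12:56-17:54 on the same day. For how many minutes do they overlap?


Interval A: [666, 933] minutes from midnight
Interval B: [776, 1074] minutes from midnight
Overlap start = max(666, 776) = 776
Overlap end = min(933, 1074) = 933
Overlap = 933 - 776 = 157 minutes

157


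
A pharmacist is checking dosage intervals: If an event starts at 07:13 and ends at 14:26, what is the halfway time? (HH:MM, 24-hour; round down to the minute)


Start time: 07:13 = 433 minutes from midnight
End time: 14:26 = 866 minutes from midnight
Sum: 433 + 866 = 1299
Midpoint: 1299 / 2 = 649 minutes
Convert: 649 / 60 = 10 hours, 49 minutes
Result: 10:49

10:49


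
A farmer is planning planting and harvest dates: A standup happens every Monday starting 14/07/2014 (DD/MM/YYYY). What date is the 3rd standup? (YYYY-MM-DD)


First occurrence: 2014-07-14 (occurrence 1)
Each occurrence is 7 days after the previous.
Occurrence 3 is 2 weeks after the first.
2 weeks = 14 days
2014-07-14 + 14 days = 2014-07-28

2014-07-28


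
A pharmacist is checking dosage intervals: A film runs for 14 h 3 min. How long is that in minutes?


Hours: 14
Minutes: 3
Convert hours to minutes: 14 x 60 = 840
Add remaining minutes: 840 + 3 = 843

843


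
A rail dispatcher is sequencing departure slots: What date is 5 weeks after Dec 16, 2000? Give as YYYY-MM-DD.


Start: 2000-12-16
Weeks to add: 5
Convert to days: 5 x 7 = 35 days
Add 35 days to 2000-12-16
Result: 2001-01-20

2001-01-20


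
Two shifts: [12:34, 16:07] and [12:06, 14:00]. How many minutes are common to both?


Interval A: [754, 967] minutes from midnight
Interval B: [726, 840] minutes from midnight
Overlap start = max(754, 726) = 754
Overlap end = min(967, 840) = 840
Overlap = 840 - 754 = 86 minutes

86


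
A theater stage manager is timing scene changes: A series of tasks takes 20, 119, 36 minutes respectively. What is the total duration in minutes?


Durations: 20, 119, 36
Running sum: 20
+ 119 = 139
+ 36 = 175
Total duration: 175 minutes
That is 2 hours and 55 minutes

175


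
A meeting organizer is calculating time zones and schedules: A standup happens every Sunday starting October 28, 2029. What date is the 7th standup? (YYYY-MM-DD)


First occurrence: 2029-10-28 (occurrence 1)
Each occurrence is 7 days after the previous.
Occurrence 7 is 6 weeks after the first.
6 weeks = 42 days
2029-10-28 + 42 days = 2029-12-09

2029-12-09


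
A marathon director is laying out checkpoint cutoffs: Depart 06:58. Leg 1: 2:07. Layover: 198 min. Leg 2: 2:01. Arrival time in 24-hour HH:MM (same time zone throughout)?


Depart: 06:58
Leg 1: +127 min -> 09:05
Layover: +198 min -> 12:23
Leg 2: +121 min -> 14:24
Total travel: 446 minutes = 7h 26m
Arrival: 14:24

14:24


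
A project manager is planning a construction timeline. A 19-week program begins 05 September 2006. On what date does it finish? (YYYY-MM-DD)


Start: 2006-09-05
Weeks to add: 19
Convert to days: 19 x 7 = 133 days
Add 133 days to 2006-09-05
Result: 2007-01-16

2007-01-16


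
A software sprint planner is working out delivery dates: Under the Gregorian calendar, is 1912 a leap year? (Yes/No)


Year: 1912
Divisible by 4? 1912 / 4 = 478.0 -> Yes
Divisible by 100? 1912 / 100 = 19.12 -> No
Divisible by 4 but not 100, so it IS a leap year

Yes


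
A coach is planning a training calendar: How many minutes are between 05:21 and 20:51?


Start time: 05:21 = 321 minutes from midnight
End time: 20:51 = 1251 minutes from midnight
Difference: 1251 - 321 = 930 minutes
That is 15 hours and 30 minutes

930


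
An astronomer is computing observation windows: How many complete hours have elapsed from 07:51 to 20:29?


Start: 07:51
End: 20:29
Hour difference: 20 - 7 = 13 hours
Minute difference: 29 - 51 = -22 minutes
Total minutes: 758
Complete hours: 758 / 60 = 12 (remainder 38)

12


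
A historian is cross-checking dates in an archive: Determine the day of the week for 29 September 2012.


Date: 2012-09-29
January 1, 2012 is a Sunday
Day of year: 273
Offset from Jan 1: 272 days
272 mod 7 = 6
Result: Saturday

Saturday


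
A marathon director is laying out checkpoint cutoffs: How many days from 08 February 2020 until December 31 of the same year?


Start: February 08, 2020
End: December 31, 2020
Days left in February: 21
March: 31
April: 30
May: 31
June: 30
... plus remaining months
Sum of remaining months: 306
Total: 21 + 306 = 327

327


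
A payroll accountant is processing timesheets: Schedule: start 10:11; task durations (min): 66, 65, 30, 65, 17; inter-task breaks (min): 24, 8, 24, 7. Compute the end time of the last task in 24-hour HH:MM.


Start: 10:11 = 611 min from midnight
  after task 1 (66 min): 11:17
  after break (24 min): 11:41
  after task 2 (65 min): 12:46
  after break (8 min): 12:54
  after task 3 (30 min): 13:24
  after break (24 min): 13:48
  after task 4 (65 min): 14:53
  after break (7 min): 15:00
  after task 5 (17 min): 15:17
Total elapsed: 306 minutes
End time: 15:17

15:17


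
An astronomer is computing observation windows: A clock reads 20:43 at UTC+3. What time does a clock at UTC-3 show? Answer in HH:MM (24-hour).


Local time: 20:43 at UTC+3 (offset 3h)
Target zone: UTC-3 (offset -3h)
Difference: -3 - (3) = -6 hours
Calculation: 20 + (-6) = 14
Result: 14:43

14:43


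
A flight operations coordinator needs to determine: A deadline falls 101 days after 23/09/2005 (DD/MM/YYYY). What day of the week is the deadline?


Start: 2005-09-23 (Friday)
Step 1 - find target date: add 101 days
  2005-09-23 + 101 days = 2006-01-02
Step 2 - day of week:
  101 mod 7 = 3
  Friday + 3 days -> Monday
Result: Monday (2006-01-02)

Monday


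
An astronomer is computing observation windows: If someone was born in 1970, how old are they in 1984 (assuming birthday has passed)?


Birth year: 1970
Current year: 1984
Age = current year - birth year
Age = 1984 - 1970 = 14

14


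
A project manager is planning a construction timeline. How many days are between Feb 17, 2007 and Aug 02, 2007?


Start date: 2007-02-17
End date: 2007-08-02
Feb 2007: +12 days
Mar 2007: +31 days
Apr 2007: +30 days
... (4 more months)
Total: 166 days

166


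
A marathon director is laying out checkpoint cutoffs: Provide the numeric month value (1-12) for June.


Calendar month order:
5. May
6. June <--
7. July
June is month number 6

6


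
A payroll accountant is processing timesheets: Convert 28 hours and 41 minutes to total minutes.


Hours: 28
Extra minutes: 41
Minutes per hour: 60
Hours to minutes: 28 x 60 = 1680
Total: 1680 + 41 = 1721

1721


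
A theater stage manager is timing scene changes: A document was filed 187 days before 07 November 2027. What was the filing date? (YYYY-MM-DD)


Start: 2027-11-07
Subtracting 187 days
Days already passed in November: 7
After going back through November: 180 more days to subtract
October 2027: 31 days, 149 remaining
September 2027: 30 days, 119 remaining
August 2027: 31 days, 88 remaining
July 2027: 31 days, 57 remaining
Result: 2027-05-04

2027-05-04


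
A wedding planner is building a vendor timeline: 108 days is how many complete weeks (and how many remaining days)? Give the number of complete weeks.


Total days: 108
Days per week: 7
Division: 108 / 7 = 15 remainder 3
Complete weeks: 15
Remaining days: 3

15


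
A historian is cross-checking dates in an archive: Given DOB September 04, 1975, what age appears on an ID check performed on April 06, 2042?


Birth: 1975-09-04
Reference: 2042-04-06
Year difference: 2042 - 1975 = 67
Has birthday (09-04) occurred by 04-06? No
Birthday not yet reached this year -> subtract 1
Age in full years: 66

66


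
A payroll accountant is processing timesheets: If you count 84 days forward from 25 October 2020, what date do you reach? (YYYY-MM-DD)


Start: 2020-10-25
Adding 84 days
Days remaining in October: 6
After October: 78 days still to add
November 2020: 30 days, 48 remaining
December 2020: 31 days, 17 remaining
January 2021 has 31 days, need 17
Result: 2021-01-17

2021-01-17


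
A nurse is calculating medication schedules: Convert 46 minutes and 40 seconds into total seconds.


Minutes: 46
Seconds: 40
Convert minutes to seconds: 46 x 60 = 2760
Add remaining seconds: 2760 + 40 = 2800

2800


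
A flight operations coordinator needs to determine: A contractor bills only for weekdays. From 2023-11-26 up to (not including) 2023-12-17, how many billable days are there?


Start: 2023-11-26 (Sunday)
End (exclusive): 2023-12-17 (Sunday)
Total calendar days: 21
Full weeks: 21 // 7 = 3 -> 15 weekdays
Remaining 0 days starting on Sunday:
Total business days: 15 + 0 = 15

15


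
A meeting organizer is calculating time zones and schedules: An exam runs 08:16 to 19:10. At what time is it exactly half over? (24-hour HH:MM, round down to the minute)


Start time: 08:16 = 496 minutes from midnight
End time: 19:10 = 1150 minutes from midnight
Sum: 496 + 1150 = 1646
Midpoint: 1646 / 2 = 823 minutes
Convert: 823 / 60 = 13 hours, 43 minutes
Result: 13:43

13:43


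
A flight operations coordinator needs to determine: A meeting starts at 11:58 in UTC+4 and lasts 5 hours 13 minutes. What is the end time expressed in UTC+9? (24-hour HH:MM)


Start: 11:58 in UTC+4
Step 1 - add duration:
  minutes: 58 + 13 = 71 (carry 1h)
  hours: 11 + 5 + 1 = 17
  end in UTC+4: 17:11
Step 2 - convert UTC+4 -> UTC+9:
  offset difference: 9 - (4) = 5 hours
  17 + (5) = 22 -> mod 24 = 22
Result: 22:11 in UTC+9

22:11


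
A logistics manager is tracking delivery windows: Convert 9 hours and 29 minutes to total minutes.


Hours: 9
Minutes: 29
Convert hours to minutes: 9 x 60 = 540
Add remaining minutes: 540 + 29 = 569

569


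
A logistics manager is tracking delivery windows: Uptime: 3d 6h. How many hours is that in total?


Days: 3
Extra hours: 6
Hours per day: 24
Days to hours: 3 x 24 = 72
Total: 72 + 6 = 78

78


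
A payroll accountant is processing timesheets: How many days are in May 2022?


Month: May
Year: 2022
May is a 31-day month
Total: 31 days

31


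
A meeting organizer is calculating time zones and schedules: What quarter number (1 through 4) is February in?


Month: February (month 2)
Q1: January-March (months 1-3)
Q2: April-June (months 4-6)
Q3: July-September (months 7-9)
Q4: October-December (months 10-12)
Month 2 falls in Q1

1


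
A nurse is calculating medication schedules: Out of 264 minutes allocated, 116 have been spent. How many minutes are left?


Total budget: 264 minutes
Time used: 116 minutes
Remaining: 264 - 116 = 148 minutes
Percent used: 43.9%
Percent remaining: 56.1%

148


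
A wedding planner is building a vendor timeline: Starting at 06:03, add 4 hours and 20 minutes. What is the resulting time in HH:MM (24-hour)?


Start time: 06:03
Adding: 4 hours 20 minutes
Minutes: 3 + 20 = 23
Hours: 6 + 4 + 0 = 10
Result: 10:23

10:23


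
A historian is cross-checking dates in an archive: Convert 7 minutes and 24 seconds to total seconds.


Minutes: 7
Extra seconds: 24
Seconds per minute: 60
Minutes to seconds: 7 x 60 = 420
Total: 420 + 24 = 444

444


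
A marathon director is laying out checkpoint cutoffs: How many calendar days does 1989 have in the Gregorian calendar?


Year: 1989
Check leap year rules:
Divisible by 4? No
1989 is not a leap year
Days: 365

365


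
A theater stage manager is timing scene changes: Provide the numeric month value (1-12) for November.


Calendar month order:
10. October
11. November <--
12. December
November is month number 11

11


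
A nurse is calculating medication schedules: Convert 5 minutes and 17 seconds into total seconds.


Minutes: 5
Seconds: 17
Convert minutes to seconds: 5 x 60 = 300
Add remaining seconds: 300 + 17 = 317

317


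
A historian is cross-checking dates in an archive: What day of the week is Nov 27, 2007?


Date: 2007-11-27
January 1, 2007 is a Monday
Day of year: 331
Offset from Jan 1: 330 days
330 mod 7 = 1
Result: Tuesday

Tuesday


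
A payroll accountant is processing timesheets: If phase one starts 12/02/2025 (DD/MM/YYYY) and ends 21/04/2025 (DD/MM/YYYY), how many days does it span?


Start date: 2025-02-12
End date: 2025-04-21
Feb 2025: +17 days
Mar 2025: +31 days
Apr 2025: +20 days
Total: 68 days

68


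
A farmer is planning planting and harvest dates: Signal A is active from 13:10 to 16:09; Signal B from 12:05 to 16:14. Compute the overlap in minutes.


Interval A: [790, 969] minutes from midnight
Interval B: [725, 974] minutes from midnight
Overlap start = max(790, 725) = 790
Overlap end = min(969, 974) = 969
Overlap = 969 - 790 = 179 minutes

179


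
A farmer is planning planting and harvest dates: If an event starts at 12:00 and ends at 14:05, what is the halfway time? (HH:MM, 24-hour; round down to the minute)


Start time: 12:00 = 720 minutes from midnight
End time: 14:05 = 845 minutes from midnight
Sum: 720 + 845 = 1565
Midpoint: 1565 / 2 = 782 minutes
Convert: 782 / 60 = 13 hours, 2 minutes
Result: 13:02

13:02


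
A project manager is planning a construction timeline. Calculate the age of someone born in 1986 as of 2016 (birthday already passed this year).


Birth year: 1986
Current year: 2016
Age = current year - birth year
Age = 2016 - 1986 = 30

30


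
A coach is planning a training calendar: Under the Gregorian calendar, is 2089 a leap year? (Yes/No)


Year: 2089
Divisible by 4? 2089 / 4 = 522.25 -> No
Not divisible by 4, so NOT a leap year

No


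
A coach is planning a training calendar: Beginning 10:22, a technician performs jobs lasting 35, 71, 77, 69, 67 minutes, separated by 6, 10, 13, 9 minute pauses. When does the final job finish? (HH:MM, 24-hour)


Start: 10:22 = 622 min from midnight
  after task 1 (35 min): 10:57
  after break (6 min): 11:03
  after task 2 (71 min): 12:14
  after break (10 min): 12:24
  after task 3 (77 min): 13:41
  after break (13 min): 13:54
  after task 4 (69 min): 15:03
  after break (9 min): 15:12
  after task 5 (67 min): 16:19
Total elapsed: 357 minutes
End time: 16:19

16:19


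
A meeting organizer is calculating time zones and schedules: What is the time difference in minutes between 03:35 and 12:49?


Start time: 03:35 = 215 minutes from midnight
End time: 12:49 = 769 minutes from midnight
Difference: 769 - 215 = 554 minutes
That is 9 hours and 14 minutes

554


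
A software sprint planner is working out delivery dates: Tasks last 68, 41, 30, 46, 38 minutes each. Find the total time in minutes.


Durations: 68, 41, 30, 46, 38
Running sum: 68
+ 41 = 109
+ 30 = 139
+ 46 = 185
+ 38 = 223
Total duration: 223 minutes
That is 3 hours and 43 minutes

223


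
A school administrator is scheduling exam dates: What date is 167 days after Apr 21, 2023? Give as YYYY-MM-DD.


Start: 2023-04-21
Adding 167 days
Days remaining in April: 9
After April: 158 days still to add
May 2023: 31 days, 127 remaining
June 2023: 30 days, 97 remaining
July 2023: 31 days, 66 remaining
August 2023: 31 days, 35 remaining
Result: 2023-10-05

2023-10-05


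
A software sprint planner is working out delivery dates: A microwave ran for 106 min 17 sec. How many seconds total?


Minutes: 106
Extra seconds: 17
Seconds per minute: 60
Minutes to seconds: 106 x 60 = 6360
Total: 6360 + 17 = 6377

6377


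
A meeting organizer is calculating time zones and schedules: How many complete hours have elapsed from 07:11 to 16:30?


Start: 07:11
End: 16:30
Hour difference: 16 - 7 = 9 hours
Minute difference: 30 - 11 = 19 minutes
Total minutes: 559
Complete hours: 559 / 60 = 9 (remainder 19)

9


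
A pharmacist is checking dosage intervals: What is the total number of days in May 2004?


Month: May
Year: 2004
May is a 31-day month
Total: 31 days

31


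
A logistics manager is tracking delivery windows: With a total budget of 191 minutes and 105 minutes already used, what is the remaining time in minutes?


Total budget: 191 minutes
Time used: 105 minutes
Remaining: 191 - 105 = 86 minutes
Percent used: 55.0%
Percent remaining: 45.0%

86


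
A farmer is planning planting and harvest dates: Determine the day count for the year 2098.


Year: 2098
Check leap year rules:
Divisible by 4? No
2098 is not a leap year
Days: 365

365


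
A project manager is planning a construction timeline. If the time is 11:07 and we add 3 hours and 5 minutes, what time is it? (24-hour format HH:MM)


Start time: 11:07
Adding: 3 hours 5 minutes
Minutes: 7 + 5 = 12
Hours: 11 + 3 + 0 = 14
Result: 14:12

14:12


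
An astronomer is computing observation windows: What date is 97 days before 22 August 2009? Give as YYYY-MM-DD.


Start: 2009-08-22
Subtracting 97 days
Days already passed in August: 22
After going back through August: 75 more days to subtract
July 2009: 31 days, 44 remaining
June 2009: 30 days, 14 remaining
May 2009 has 31 days, need 14
Result: 2009-05-17

2009-05-17


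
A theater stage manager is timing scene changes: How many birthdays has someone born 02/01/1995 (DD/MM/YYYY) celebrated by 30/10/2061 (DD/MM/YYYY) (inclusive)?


Birth: 1995-01-02
Reference: 2061-10-30
Year difference: 2061 - 1995 = 66
Has birthday (01-02) occurred by 10-30? Yes
Age in full years: 66

66
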